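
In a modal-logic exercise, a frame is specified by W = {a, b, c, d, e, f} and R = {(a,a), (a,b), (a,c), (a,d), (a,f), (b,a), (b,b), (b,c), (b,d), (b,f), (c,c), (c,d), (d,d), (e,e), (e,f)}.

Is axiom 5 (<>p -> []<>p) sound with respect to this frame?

Axiom 5 corresponds to the accessibility relation being Euclidean.
Euclidean: no — a R c and a R b, but not c R b.

No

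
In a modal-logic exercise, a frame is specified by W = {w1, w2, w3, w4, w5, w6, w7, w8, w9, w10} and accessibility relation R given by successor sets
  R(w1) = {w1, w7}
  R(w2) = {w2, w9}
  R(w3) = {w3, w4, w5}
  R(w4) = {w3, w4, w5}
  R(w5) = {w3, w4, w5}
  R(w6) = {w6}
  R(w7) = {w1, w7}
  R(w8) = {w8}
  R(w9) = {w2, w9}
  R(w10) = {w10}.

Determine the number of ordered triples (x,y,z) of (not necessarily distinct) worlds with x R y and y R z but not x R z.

0

R is transitive; there are no such tuples.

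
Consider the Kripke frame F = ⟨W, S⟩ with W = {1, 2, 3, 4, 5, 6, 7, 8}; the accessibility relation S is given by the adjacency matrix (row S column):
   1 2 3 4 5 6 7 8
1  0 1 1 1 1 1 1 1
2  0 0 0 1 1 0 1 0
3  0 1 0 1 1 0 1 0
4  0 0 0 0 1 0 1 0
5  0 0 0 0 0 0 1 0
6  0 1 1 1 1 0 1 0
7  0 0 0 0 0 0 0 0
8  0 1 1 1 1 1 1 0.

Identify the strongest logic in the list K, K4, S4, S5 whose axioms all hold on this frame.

K4

Transitive (axiom 4): yes — every two-step S-path is closed by a direct edge.
Reflexive (axiom T): no — 1 is not related to itself.
Euclidean (axiom 5): no — 1 S 2 and 1 S 3, but not 2 S 3.
So F validates K, K4; S4 would additionally require S to be reflexive. The strongest is K4.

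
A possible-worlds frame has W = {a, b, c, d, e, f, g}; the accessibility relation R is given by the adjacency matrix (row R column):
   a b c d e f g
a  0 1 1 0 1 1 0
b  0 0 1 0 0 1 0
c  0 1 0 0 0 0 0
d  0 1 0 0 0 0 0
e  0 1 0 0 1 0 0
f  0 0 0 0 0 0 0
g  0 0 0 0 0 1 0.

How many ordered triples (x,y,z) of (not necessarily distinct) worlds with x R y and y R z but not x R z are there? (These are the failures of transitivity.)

7

Enumerating: (b,c,b), (c,b,c), (c,b,f), (d,b,c), (d,b,f), (e,b,c), (e,b,f).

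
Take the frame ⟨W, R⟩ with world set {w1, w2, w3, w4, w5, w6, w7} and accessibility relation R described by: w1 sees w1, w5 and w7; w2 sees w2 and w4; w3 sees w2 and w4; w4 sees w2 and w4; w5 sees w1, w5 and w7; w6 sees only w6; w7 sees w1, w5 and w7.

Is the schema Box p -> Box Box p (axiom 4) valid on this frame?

Yes

By correspondence theory, 4 is valid on a frame iff R is transitive.
Transitive: yes — every two-step R-path is closed by a direct edge.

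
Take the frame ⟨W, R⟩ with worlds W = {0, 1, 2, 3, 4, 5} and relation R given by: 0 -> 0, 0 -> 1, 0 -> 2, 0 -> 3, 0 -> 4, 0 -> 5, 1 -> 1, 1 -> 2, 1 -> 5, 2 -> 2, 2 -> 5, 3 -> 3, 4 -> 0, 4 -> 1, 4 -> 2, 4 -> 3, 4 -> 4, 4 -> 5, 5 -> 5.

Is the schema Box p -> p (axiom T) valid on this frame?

Yes

The schema T characterises exactly the reflexive frames.
Reflexive: yes — every world is R-related to itself.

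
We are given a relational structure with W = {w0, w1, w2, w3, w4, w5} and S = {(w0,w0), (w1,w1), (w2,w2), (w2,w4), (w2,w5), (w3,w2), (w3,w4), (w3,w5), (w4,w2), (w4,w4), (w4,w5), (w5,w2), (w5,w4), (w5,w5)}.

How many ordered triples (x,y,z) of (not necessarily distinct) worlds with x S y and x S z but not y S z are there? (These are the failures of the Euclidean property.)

S is Euclidean; there are no such tuples.

0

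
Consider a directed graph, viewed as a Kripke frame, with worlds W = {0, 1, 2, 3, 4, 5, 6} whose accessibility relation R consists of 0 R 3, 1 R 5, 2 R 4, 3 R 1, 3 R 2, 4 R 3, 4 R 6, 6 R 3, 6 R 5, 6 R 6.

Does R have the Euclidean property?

Euclidean: no — 3 R 1 and 3 R 2, but not 1 R 2.

No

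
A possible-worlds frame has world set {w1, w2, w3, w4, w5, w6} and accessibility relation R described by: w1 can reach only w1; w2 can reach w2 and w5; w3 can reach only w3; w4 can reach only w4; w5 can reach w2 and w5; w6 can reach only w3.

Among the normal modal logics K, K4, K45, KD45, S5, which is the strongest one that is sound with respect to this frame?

Transitive (axiom 4): yes — every two-step R-path is closed by a direct edge.
Euclidean (axiom 5): yes — any two successors of a common world are R-related.
Serial (axiom D): yes — every world has a successor (e.g. w1 R w1).
Reflexive (axiom T): no — w6 is not related to itself.
So F validates K, K4, K45, KD45; S5 would additionally require R to be reflexive. The strongest is KD45.

KD45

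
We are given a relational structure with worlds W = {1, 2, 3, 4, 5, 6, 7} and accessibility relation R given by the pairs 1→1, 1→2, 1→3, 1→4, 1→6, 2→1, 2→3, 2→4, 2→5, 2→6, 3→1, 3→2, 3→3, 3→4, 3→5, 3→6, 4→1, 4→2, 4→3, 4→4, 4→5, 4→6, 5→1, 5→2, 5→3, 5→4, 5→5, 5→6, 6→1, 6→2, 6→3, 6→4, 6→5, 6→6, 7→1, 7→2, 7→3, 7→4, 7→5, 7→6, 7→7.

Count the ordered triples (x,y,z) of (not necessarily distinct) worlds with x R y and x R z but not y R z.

Enumerating: (1,2,2), (2,1,5), (3,1,5), (3,2,2), (4,1,5), (4,2,2), (5,1,5), (5,2,2), (6,1,5), (6,2,2), (7,1,5), (7,1,7), (7,2,2), (7,2,7), (7,3,7), (7,4,7), (7,5,7), (7,6,7).

18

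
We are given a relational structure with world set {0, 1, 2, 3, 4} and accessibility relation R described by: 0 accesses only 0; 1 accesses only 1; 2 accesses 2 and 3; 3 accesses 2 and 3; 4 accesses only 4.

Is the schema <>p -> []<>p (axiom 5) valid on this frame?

Yes

By correspondence theory, 5 is valid on a frame iff R is Euclidean.
Euclidean: yes — any two successors of a common world are R-related.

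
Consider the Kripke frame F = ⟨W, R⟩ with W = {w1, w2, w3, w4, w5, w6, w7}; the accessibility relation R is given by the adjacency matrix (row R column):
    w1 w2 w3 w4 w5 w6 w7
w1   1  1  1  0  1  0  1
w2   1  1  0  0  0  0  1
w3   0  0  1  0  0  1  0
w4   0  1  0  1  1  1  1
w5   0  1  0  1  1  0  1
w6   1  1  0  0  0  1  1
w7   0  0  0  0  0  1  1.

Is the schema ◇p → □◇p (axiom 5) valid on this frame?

Axiom 5 corresponds to the accessibility relation being Euclidean.
Euclidean: no — w1 R w2 and w1 R w3, but not w2 R w3.

No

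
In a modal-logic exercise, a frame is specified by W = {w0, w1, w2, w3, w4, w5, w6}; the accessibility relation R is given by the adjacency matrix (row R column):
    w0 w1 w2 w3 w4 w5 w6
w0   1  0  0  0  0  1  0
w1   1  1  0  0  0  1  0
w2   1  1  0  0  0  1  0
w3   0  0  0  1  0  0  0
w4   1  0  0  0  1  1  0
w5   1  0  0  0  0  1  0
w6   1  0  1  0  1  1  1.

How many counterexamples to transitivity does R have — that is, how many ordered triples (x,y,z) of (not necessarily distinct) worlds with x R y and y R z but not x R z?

1

Enumerating: (w6,w2,w1).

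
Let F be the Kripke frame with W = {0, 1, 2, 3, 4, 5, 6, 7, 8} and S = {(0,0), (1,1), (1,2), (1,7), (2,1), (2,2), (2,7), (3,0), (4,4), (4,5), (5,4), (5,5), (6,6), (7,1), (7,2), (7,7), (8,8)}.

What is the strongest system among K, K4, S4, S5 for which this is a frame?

K4

Transitive (axiom 4): yes — every two-step S-path is closed by a direct edge.
Reflexive (axiom T): no — 3 is not related to itself.
Euclidean (axiom 5): yes — any two successors of a common world are S-related.
So F validates K, K4; S4 would additionally require S to be reflexive. The strongest is K4.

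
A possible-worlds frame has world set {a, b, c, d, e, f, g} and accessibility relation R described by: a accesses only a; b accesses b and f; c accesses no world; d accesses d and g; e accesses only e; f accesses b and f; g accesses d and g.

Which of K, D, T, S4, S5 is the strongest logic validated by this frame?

K

Serial (axiom D): no — c has no R-successor.
Reflexive (axiom T): no — c is not related to itself.
Transitive (axiom 4): yes — every two-step R-path is closed by a direct edge.
Euclidean (axiom 5): yes — any two successors of a common world are R-related.
So F validates K; D would additionally require R to be serial. The strongest is K.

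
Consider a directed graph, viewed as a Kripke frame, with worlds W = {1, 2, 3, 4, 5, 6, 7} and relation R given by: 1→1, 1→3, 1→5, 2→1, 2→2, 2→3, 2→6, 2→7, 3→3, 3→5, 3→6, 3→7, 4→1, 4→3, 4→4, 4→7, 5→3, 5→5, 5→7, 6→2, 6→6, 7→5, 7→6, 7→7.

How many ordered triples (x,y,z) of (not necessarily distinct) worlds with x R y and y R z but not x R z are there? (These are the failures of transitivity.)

19

Enumerating: (1,3,6), (1,3,7), (1,5,7), (2,1,5), (2,3,5), (2,7,5), (3,6,2), (4,1,5), (4,3,5), (4,3,6), (4,7,5), (4,7,6), … and 7 more.
Total: 19.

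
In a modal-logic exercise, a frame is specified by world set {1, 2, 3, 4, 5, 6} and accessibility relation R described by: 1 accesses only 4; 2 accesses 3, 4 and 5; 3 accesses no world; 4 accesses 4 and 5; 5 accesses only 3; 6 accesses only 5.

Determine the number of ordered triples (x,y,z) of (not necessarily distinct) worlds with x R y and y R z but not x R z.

3

Enumerating: (1,4,5), (4,5,3), (6,5,3).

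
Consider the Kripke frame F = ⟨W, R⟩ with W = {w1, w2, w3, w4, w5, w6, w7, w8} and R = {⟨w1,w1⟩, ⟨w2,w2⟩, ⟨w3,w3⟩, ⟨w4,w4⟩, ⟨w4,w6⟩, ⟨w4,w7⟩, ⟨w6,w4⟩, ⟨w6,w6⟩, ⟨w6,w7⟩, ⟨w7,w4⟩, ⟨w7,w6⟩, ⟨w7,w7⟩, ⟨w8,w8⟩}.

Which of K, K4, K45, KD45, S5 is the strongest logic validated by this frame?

Transitive (axiom 4): yes — every two-step R-path is closed by a direct edge.
Euclidean (axiom 5): yes — any two successors of a common world are R-related.
Serial (axiom D): no — w5 has no R-successor.
Reflexive (axiom T): no — w5 is not related to itself.
So F validates K, K4, K45; KD45 would additionally require R to be serial. The strongest is K45.

K45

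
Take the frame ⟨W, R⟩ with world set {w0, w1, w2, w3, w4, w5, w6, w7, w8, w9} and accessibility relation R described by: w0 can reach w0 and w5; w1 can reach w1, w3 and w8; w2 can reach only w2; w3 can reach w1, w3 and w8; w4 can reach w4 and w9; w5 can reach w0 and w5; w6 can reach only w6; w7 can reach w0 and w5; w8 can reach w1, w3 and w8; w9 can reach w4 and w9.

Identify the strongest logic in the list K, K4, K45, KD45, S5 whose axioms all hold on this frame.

Transitive (axiom 4): yes — every two-step R-path is closed by a direct edge.
Euclidean (axiom 5): yes — any two successors of a common world are R-related.
Serial (axiom D): yes — every world has a successor (e.g. w0 R w0).
Reflexive (axiom T): no — w7 is not related to itself.
So F validates K, K4, K45, KD45; S5 would additionally require R to be reflexive. The strongest is KD45.

KD45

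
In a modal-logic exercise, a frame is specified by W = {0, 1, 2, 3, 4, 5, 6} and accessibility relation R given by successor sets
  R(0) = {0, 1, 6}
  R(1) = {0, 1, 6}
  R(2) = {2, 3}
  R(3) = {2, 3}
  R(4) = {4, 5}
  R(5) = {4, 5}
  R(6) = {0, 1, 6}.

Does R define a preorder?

Yes

Reflexive: yes — every world is R-related to itself.
Transitive: yes — every two-step R-path is closed by a direct edge.
So R is a preorder.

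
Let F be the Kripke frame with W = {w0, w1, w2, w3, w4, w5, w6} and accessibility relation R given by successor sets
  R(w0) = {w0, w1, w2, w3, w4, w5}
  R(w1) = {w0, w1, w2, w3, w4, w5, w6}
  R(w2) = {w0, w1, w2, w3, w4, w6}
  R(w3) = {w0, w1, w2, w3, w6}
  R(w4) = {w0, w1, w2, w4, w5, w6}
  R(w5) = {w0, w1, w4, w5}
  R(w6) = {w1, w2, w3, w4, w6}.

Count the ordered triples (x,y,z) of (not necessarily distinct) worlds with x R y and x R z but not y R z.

30

Enumerating: (w0,w2,w5), (w0,w3,w4), (w0,w3,w5), (w0,w4,w3), (w0,w5,w2), (w0,w5,w3), (w1,w0,w6), (w1,w2,w5), (w1,w3,w4), (w1,w3,w5), (w1,w4,w3), (w1,w5,w2), … and 18 more.
Total: 30.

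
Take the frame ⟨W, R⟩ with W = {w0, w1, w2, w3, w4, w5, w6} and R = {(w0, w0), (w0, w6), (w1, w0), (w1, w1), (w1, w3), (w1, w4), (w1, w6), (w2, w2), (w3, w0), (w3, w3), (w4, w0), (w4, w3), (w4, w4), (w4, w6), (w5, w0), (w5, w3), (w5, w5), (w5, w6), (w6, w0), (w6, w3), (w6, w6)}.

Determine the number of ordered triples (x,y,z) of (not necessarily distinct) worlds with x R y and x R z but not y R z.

22

Enumerating: (w1,w0,w1), (w1,w0,w3), (w1,w0,w4), (w1,w3,w1), (w1,w3,w4), (w1,w3,w6), (w1,w4,w1), (w1,w6,w1), (w1,w6,w4), (w3,w0,w3), (w4,w0,w3), (w4,w0,w4), … and 10 more.
Total: 22.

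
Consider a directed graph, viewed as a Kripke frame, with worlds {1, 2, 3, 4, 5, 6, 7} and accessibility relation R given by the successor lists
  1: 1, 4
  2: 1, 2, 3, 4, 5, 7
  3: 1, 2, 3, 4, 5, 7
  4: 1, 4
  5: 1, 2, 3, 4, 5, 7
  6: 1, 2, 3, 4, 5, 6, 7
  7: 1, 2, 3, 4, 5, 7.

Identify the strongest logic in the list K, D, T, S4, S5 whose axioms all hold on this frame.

S4

Serial (axiom D): yes — every world has a successor (e.g. 1 R 1).
Reflexive (axiom T): yes — every world is R-related to itself.
Transitive (axiom 4): yes — every two-step R-path is closed by a direct edge.
Euclidean (axiom 5): no — 2 R 1 and 2 R 3, but not 1 R 3.
So F validates K, D, T, S4; S5 would additionally require R to be Euclidean. The strongest is S4.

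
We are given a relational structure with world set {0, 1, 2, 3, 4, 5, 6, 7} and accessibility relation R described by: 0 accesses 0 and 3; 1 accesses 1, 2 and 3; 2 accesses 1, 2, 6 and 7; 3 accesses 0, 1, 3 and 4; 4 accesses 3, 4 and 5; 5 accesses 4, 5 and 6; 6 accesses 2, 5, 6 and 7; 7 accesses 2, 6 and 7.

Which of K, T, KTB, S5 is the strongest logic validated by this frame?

KTB

Reflexive (axiom T): yes — every world is R-related to itself.
Symmetric (axiom B): yes — every pair in R has its reverse in R.
Euclidean (axiom 5): no — 1 R 2 and 1 R 3, but not 2 R 3.
So F validates K, T, KTB; S5 would additionally require R to be Euclidean. The strongest is KTB.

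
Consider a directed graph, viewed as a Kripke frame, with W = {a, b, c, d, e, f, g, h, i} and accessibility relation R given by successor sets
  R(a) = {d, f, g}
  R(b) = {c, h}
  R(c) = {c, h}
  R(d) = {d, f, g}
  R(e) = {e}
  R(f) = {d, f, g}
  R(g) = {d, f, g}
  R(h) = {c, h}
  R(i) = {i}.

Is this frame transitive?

Transitive: yes — every two-step R-path is closed by a direct edge.

Yes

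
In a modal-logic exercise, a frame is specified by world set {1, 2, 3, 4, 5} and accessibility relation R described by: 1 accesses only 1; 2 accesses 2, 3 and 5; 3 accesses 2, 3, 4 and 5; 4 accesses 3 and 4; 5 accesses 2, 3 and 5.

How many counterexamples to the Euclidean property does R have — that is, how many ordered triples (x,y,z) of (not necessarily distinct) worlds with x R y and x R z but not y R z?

4

Enumerating: (3,2,4), (3,4,2), (3,4,5), (3,5,4).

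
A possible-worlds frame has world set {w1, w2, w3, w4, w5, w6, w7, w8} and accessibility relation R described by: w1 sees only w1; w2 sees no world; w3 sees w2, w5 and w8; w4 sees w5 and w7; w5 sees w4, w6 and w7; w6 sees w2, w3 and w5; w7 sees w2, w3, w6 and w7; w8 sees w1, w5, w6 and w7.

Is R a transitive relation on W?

Transitive: no — w3 R w5 and w5 R w4, but not w3 R w4.

No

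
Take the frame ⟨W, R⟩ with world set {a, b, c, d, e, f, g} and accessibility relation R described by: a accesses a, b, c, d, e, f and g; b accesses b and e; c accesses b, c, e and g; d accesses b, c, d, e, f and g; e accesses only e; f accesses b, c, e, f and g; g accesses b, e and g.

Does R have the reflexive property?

Reflexive: yes — every world is R-related to itself.

Yes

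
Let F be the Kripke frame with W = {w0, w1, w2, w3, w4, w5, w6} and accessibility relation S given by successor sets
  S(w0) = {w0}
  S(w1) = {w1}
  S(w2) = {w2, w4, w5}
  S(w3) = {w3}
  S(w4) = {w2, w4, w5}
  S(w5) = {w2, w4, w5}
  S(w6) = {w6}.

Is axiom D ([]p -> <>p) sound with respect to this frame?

Yes

By correspondence theory, D is valid on a frame iff S is serial.
Serial: yes — every world has a successor (e.g. w0 S w0).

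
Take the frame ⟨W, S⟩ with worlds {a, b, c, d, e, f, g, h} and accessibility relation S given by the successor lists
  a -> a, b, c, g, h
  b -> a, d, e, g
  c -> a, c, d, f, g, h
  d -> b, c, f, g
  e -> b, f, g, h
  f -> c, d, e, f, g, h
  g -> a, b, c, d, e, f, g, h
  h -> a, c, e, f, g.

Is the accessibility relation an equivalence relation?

No

Reflexive: no — b is not related to itself.
Symmetric: yes — every pair in S has its reverse in S.
Transitive: no — a S b and b S d, but not a S d.
So S is not an equivalence relation.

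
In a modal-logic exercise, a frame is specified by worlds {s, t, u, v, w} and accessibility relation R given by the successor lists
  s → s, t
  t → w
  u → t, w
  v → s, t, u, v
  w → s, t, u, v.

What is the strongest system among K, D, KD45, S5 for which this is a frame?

D

Serial (axiom D): yes — every world has a successor (e.g. s R s).
Euclidean (axiom 5): no — v R s and v R u, but not s R u.
Transitive (axiom 4): no — s R t and t R w, but not s R w.
Reflexive (axiom T): no — t is not related to itself.
So F validates K, D; KD45 would additionally require R to be Euclidean and transitive. The strongest is D.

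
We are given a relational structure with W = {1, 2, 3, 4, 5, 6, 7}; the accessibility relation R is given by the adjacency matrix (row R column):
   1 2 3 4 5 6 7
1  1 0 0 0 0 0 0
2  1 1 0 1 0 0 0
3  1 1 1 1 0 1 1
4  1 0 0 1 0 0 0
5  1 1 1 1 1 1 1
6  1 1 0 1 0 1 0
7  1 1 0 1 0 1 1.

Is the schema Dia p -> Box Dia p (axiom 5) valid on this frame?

No

By correspondence theory, 5 is valid on a frame iff R is Euclidean.
Euclidean: no — 2 R 1 and 2 R 4, but not 1 R 4.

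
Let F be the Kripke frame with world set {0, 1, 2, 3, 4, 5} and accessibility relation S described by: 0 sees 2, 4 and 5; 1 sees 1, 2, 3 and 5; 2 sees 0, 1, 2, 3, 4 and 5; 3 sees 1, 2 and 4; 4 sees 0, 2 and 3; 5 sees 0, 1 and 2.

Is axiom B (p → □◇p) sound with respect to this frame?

The schema B characterises exactly the symmetric frames.
Symmetric: yes — every pair in S has its reverse in S.

Yes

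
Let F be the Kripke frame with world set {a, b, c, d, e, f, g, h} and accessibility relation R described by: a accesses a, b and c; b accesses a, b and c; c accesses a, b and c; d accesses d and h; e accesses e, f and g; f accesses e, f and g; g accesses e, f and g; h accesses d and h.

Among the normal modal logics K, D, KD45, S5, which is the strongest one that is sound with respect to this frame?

Serial (axiom D): yes — every world has a successor (e.g. a R a).
Euclidean (axiom 5): yes — any two successors of a common world are R-related.
Transitive (axiom 4): yes — every two-step R-path is closed by a direct edge.
Reflexive (axiom T): yes — every world is R-related to itself.
So F validates K, D, KD45, S5. The strongest is S5.

S5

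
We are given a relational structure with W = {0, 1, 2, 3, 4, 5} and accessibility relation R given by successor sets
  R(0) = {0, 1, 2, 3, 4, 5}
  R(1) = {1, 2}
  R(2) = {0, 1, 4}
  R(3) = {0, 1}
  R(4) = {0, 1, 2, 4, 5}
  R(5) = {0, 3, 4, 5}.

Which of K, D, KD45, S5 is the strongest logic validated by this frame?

D

Serial (axiom D): yes — every world has a successor (e.g. 0 R 0).
Euclidean (axiom 5): no — 0 R 1 and 0 R 3, but not 1 R 3.
Transitive (axiom 4): no — 1 R 2 and 2 R 0, but not 1 R 0.
Reflexive (axiom T): no — 2 is not related to itself.
So F validates K, D; KD45 would additionally require R to be Euclidean and transitive. The strongest is D.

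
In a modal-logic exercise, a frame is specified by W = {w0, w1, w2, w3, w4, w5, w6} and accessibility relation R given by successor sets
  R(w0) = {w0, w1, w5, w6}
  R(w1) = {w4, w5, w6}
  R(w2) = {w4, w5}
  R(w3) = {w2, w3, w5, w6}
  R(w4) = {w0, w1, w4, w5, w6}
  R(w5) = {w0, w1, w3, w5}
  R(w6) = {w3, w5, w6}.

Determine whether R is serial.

Serial: yes — every world has a successor (e.g. w0 R w0).

Yes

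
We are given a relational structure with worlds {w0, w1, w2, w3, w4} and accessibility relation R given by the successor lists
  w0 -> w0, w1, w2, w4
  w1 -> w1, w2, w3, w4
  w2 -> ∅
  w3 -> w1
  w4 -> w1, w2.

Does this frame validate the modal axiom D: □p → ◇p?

The schema D characterises exactly the serial frames.
Serial: no — w2 has no R-successor.

No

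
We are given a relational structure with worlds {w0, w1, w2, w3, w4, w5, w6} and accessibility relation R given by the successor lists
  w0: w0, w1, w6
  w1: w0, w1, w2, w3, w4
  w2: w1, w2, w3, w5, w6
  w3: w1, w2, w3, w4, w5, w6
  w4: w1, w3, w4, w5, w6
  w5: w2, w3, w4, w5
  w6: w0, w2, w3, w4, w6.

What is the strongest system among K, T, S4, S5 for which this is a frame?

T

Reflexive (axiom T): yes — every world is R-related to itself.
Transitive (axiom 4): no — w0 R w1 and w1 R w2, but not w0 R w2.
Euclidean (axiom 5): no — w0 R w1 and w0 R w6, but not w1 R w6.
So F validates K, T; S4 would additionally require R to be transitive. The strongest is T.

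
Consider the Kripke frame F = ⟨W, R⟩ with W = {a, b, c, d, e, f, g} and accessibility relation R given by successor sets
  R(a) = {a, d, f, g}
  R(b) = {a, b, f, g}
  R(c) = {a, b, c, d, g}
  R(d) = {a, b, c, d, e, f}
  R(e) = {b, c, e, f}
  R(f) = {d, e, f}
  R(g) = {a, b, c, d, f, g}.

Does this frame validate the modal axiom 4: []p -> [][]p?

No

The schema 4 characterises exactly the transitive frames.
Transitive: no — a R d and d R b, but not a R b.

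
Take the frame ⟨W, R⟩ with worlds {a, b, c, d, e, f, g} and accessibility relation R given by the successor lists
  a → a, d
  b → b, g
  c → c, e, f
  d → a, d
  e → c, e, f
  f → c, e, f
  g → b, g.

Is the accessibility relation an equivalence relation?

Reflexive: yes — every world is R-related to itself.
Symmetric: yes — every pair in R has its reverse in R.
Transitive: yes — every two-step R-path is closed by a direct edge.
So R is an equivalence relation.

Yes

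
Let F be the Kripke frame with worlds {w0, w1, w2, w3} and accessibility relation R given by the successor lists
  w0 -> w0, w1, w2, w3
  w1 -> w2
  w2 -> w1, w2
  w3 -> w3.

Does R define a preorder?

Reflexive: no — w1 is not related to itself.
Transitive: no — w1 R w2 and w2 R w1, but not w1 R w1.
So R is not a preorder.

No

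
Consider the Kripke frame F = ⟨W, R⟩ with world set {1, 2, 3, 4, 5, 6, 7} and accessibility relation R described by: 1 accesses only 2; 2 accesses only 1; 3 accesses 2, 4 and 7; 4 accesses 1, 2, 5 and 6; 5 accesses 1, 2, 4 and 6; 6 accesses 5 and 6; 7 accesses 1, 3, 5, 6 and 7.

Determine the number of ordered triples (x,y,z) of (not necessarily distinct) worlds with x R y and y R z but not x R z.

21

Enumerating: (1,2,1), (2,1,2), (3,2,1), (3,4,1), (3,4,5), (3,4,6), (3,7,1), (3,7,3), (3,7,5), (3,7,6), (4,5,4), (5,4,5), … and 9 more.
Total: 21.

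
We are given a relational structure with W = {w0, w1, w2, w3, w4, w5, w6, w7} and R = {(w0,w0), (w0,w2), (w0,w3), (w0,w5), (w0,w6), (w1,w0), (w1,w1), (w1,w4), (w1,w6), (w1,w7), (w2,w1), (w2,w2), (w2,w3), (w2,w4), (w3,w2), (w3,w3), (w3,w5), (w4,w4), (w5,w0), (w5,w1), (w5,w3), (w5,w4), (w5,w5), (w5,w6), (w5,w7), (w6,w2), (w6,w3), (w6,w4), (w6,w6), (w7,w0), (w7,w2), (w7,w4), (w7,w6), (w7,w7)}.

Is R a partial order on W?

Reflexive: yes — every world is R-related to itself.
Transitive: no — w0 R w2 and w2 R w1, but not w0 R w1.
Antisymmetric: no — w0 R w5 and w5 R w0 with w0 ≠ w5.
So R is not a partial order.

No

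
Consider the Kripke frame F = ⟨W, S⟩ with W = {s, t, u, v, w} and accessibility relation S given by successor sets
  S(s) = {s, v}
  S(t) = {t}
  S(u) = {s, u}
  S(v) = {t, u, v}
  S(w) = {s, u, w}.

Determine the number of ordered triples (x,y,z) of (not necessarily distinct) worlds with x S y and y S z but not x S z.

5

Enumerating: (s,v,t), (s,v,u), (u,s,v), (v,u,s), (w,s,v).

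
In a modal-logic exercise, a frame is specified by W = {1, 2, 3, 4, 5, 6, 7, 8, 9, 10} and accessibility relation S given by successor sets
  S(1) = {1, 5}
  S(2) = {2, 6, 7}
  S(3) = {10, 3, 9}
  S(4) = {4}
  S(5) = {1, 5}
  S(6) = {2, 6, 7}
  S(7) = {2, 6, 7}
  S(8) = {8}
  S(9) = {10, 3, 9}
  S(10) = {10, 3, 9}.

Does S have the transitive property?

Transitive: yes — every two-step S-path is closed by a direct edge.

Yes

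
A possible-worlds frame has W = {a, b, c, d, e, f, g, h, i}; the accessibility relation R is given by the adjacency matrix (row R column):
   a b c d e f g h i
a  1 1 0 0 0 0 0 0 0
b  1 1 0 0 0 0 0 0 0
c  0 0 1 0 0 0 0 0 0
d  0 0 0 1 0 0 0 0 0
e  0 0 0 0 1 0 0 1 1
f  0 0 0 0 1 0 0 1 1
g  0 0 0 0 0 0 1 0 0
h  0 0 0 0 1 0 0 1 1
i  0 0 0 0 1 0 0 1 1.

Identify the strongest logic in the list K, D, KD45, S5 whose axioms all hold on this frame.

Serial (axiom D): yes — every world has a successor (e.g. a R a).
Euclidean (axiom 5): yes — any two successors of a common world are R-related.
Transitive (axiom 4): yes — every two-step R-path is closed by a direct edge.
Reflexive (axiom T): no — f is not related to itself.
So F validates K, D, KD45; S5 would additionally require R to be reflexive. The strongest is KD45.

KD45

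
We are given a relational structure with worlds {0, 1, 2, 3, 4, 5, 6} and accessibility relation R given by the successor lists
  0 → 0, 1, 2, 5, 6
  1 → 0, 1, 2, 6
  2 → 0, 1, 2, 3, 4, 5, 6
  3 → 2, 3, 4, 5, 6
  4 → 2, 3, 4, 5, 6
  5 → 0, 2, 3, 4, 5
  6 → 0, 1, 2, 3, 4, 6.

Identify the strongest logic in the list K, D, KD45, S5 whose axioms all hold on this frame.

D

Serial (axiom D): yes — every world has a successor (e.g. 0 R 0).
Euclidean (axiom 5): no — 0 R 1 and 0 R 5, but not 1 R 5.
Transitive (axiom 4): no — 0 R 2 and 2 R 3, but not 0 R 3.
Reflexive (axiom T): yes — every world is R-related to itself.
So F validates K, D; KD45 would additionally require R to be Euclidean and transitive. The strongest is D.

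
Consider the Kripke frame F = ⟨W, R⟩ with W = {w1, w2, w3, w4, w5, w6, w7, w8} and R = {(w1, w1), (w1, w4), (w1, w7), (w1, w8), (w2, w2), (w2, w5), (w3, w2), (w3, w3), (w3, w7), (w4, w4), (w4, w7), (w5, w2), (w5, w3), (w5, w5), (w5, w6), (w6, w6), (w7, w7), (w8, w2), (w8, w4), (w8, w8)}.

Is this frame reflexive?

Reflexive: yes — every world is R-related to itself.

Yes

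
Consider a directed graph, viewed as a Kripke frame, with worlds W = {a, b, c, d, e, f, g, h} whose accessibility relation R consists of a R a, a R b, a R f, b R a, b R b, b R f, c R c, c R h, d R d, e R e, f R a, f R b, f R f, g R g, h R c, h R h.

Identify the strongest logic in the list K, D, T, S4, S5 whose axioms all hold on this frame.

Serial (axiom D): yes — every world has a successor (e.g. a R a).
Reflexive (axiom T): yes — every world is R-related to itself.
Transitive (axiom 4): yes — every two-step R-path is closed by a direct edge.
Euclidean (axiom 5): yes — any two successors of a common world are R-related.
So F validates K, D, T, S4, S5. The strongest is S5.

S5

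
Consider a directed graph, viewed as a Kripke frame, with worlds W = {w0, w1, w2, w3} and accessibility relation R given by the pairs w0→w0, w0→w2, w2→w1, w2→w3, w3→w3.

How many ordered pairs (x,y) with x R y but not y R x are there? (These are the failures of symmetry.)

3

Enumerating: (w0,w2), (w2,w1), (w2,w3).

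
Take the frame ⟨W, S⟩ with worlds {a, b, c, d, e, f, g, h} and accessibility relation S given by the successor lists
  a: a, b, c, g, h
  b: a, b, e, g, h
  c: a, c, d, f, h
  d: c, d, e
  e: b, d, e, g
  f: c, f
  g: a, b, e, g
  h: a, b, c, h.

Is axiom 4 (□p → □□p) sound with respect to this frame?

No

The schema 4 characterises exactly the transitive frames.
Transitive: no — a S b and b S e, but not a S e.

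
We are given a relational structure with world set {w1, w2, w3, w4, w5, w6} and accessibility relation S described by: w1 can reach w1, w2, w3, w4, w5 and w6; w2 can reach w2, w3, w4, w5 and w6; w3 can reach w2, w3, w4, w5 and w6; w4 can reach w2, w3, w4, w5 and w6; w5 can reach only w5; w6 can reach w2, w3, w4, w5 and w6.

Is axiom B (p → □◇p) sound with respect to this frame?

By correspondence theory, B is valid on a frame iff S is symmetric.
Symmetric: no — w1 S w2 but not w2 S w1.

No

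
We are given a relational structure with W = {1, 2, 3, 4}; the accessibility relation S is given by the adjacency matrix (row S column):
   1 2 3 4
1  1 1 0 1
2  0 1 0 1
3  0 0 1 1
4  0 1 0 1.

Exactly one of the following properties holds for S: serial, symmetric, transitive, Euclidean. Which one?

serial

Serial: yes — every world has a successor (e.g. 1 S 1).
Symmetric: no — 1 S 2 but not 2 S 1.
Transitive: no — 3 S 4 and 4 S 2, but not 3 S 2.
Euclidean: no — 1 S 2 and 1 S 1, but not 2 S 1.
Only serial holds.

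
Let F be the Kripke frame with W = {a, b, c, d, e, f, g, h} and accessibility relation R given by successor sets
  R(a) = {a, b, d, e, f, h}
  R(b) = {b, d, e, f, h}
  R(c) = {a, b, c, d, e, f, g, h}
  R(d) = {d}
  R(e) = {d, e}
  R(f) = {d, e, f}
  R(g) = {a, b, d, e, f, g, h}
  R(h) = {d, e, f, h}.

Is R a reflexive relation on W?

Reflexive: yes — every world is R-related to itself.

Yes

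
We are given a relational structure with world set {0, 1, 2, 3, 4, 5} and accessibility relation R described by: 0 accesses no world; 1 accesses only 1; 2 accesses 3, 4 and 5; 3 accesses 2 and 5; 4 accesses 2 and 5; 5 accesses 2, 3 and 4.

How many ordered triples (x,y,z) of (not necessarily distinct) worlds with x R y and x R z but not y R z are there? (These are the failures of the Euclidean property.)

Enumerating: (2,3,3), (2,3,4), (2,4,3), (2,4,4), (2,5,5), (3,2,2), (3,5,5), (4,2,2), (4,5,5), (5,2,2), (5,3,3), (5,3,4), (5,4,3), (5,4,4).

14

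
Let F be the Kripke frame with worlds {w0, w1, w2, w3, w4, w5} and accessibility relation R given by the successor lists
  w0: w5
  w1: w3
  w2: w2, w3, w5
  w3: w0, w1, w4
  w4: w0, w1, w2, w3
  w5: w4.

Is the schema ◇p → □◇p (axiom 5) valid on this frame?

The schema 5 characterises exactly the Euclidean frames.
Euclidean: no — w2 R w3 and w2 R w5, but not w3 R w5.

No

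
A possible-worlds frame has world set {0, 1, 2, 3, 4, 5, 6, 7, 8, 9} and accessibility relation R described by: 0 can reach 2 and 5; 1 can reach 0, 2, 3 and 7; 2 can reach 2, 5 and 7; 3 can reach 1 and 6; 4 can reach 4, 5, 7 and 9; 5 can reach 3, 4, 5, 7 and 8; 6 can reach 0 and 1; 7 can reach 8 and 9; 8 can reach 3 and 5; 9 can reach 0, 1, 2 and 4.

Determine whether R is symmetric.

Symmetric: no — 0 R 2 but not 2 R 0.

No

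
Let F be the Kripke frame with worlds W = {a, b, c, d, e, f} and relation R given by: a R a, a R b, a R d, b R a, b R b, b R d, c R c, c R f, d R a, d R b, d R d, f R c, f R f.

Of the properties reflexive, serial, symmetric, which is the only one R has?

symmetric

Reflexive: no — e is not related to itself.
Serial: no — e has no R-successor.
Symmetric: yes — every pair in R has its reverse in R.
Only symmetric holds.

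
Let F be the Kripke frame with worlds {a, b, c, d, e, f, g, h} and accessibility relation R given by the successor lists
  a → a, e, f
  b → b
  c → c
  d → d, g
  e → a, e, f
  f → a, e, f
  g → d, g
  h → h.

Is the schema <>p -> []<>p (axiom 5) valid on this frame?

Yes

The schema 5 characterises exactly the Euclidean frames.
Euclidean: yes — any two successors of a common world are R-related.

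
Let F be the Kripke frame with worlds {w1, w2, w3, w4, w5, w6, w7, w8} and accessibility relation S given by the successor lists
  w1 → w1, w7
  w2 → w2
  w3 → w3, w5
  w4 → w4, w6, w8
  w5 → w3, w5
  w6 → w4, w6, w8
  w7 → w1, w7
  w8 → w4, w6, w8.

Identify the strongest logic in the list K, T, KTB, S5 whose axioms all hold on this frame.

S5

Reflexive (axiom T): yes — every world is S-related to itself.
Symmetric (axiom B): yes — every pair in S has its reverse in S.
Euclidean (axiom 5): yes — any two successors of a common world are S-related.
So F validates K, T, KTB, S5. The strongest is S5.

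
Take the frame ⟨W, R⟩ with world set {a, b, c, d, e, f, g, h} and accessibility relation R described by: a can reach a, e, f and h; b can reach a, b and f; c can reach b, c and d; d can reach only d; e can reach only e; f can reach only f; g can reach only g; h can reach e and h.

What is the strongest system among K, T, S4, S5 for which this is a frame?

Reflexive (axiom T): yes — every world is R-related to itself.
Transitive (axiom 4): no — b R a and a R e, but not b R e.
Euclidean (axiom 5): no — a R e and a R f, but not e R f.
So F validates K, T; S4 would additionally require R to be transitive. The strongest is T.

T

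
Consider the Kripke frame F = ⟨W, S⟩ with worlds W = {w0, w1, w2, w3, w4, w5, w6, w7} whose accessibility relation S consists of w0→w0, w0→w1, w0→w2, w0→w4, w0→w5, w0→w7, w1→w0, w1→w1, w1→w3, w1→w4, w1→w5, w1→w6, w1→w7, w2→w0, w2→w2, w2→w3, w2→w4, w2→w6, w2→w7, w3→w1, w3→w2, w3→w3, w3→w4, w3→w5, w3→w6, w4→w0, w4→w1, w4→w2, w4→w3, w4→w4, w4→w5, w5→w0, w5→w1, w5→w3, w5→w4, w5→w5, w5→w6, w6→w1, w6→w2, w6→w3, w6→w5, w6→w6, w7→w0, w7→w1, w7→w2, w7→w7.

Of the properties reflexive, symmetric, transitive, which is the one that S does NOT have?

Reflexive: yes — every world is S-related to itself.
Symmetric: yes — every pair in S has its reverse in S.
Transitive: no — w0 S w1 and w1 S w3, but not w0 S w3.
Only transitive fails.

transitive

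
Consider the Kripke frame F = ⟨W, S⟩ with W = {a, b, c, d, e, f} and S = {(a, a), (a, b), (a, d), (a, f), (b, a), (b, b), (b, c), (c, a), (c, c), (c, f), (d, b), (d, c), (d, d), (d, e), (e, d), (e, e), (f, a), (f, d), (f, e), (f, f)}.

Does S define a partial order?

Reflexive: yes — every world is S-related to itself.
Transitive: no — a S b and b S c, but not a S c.
Antisymmetric: no — a S b and b S a with a ≠ b.
So S is not a partial order.

No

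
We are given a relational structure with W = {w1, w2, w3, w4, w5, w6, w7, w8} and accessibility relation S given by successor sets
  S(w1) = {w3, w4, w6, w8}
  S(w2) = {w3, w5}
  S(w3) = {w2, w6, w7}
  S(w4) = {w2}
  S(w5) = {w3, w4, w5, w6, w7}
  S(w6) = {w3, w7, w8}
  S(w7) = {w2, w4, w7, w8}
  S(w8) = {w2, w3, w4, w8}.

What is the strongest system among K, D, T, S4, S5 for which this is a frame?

Serial (axiom D): yes — every world has a successor (e.g. w1 S w3).
Reflexive (axiom T): no — w1 is not related to itself.
Transitive (axiom 4): no — w1 S w3 and w3 S w2, but not w1 S w2.
Euclidean (axiom 5): no — w1 S w3 and w1 S w4, but not w3 S w4.
So F validates K, D; T would additionally require S to be reflexive. The strongest is D.

D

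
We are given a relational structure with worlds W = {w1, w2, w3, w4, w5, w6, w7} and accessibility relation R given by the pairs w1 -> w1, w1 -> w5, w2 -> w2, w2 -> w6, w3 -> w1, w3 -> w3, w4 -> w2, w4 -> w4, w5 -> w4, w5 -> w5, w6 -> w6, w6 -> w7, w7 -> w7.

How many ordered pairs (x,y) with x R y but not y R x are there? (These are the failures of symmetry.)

Enumerating: (w1,w5), (w2,w6), (w3,w1), (w4,w2), (w5,w4), (w6,w7).

6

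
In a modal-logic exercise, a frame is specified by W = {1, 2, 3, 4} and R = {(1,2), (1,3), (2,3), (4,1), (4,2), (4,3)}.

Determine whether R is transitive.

Transitive: yes — every two-step R-path is closed by a direct edge.

Yes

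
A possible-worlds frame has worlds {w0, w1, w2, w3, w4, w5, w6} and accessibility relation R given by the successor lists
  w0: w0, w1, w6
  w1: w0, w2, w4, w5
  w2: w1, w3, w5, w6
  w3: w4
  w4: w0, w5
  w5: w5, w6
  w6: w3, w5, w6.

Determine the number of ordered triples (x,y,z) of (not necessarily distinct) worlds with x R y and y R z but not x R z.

Enumerating: (w0,w1,w2), (w0,w1,w4), (w0,w1,w5), (w0,w6,w3), (w0,w6,w5), (w1,w0,w1), (w1,w0,w6), (w1,w2,w1), (w1,w2,w3), (w1,w2,w6), (w1,w5,w6), (w2,w1,w0), … and 10 more.
Total: 22.

22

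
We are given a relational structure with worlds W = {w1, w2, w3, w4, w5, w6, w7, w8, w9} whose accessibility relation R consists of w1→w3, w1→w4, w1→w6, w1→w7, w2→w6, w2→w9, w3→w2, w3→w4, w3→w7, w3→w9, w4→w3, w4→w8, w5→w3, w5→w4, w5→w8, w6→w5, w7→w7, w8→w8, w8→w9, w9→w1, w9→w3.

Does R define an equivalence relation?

No

Reflexive: no — w1 is not related to itself.
Symmetric: no — w1 R w3 but not w3 R w1.
Transitive: no — w1 R w3 and w3 R w2, but not w1 R w2.
So R is not an equivalence relation.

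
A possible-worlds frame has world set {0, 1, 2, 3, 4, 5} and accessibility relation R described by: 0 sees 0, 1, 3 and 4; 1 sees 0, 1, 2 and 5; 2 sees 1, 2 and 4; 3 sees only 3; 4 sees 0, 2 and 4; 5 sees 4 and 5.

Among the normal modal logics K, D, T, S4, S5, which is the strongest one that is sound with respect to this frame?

Serial (axiom D): yes — every world has a successor (e.g. 0 R 0).
Reflexive (axiom T): yes — every world is R-related to itself.
Transitive (axiom 4): no — 0 R 1 and 1 R 2, but not 0 R 2.
Euclidean (axiom 5): no — 0 R 1 and 0 R 3, but not 1 R 3.
So F validates K, D, T; S4 would additionally require R to be transitive. The strongest is T.

T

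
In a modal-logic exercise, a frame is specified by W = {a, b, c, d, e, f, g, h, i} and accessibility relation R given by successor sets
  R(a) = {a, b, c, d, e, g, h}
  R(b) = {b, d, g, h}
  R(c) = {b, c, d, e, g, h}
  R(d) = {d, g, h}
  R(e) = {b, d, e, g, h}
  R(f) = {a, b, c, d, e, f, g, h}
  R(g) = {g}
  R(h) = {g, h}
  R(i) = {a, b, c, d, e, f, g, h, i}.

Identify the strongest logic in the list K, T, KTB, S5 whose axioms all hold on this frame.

T

Reflexive (axiom T): yes — every world is R-related to itself.
Symmetric (axiom B): no — a R b but not b R a.
Euclidean (axiom 5): no — a R b and a R c, but not b R c.
So F validates K, T; KTB would additionally require R to be symmetric. The strongest is T.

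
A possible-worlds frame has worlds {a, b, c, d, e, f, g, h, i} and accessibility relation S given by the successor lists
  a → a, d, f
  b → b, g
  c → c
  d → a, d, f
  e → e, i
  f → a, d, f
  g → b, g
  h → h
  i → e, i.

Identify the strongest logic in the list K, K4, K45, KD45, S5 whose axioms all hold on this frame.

Transitive (axiom 4): yes — every two-step S-path is closed by a direct edge.
Euclidean (axiom 5): yes — any two successors of a common world are S-related.
Serial (axiom D): yes — every world has a successor (e.g. a S a).
Reflexive (axiom T): yes — every world is S-related to itself.
So F validates K, K4, K45, KD45, S5. The strongest is S5.

S5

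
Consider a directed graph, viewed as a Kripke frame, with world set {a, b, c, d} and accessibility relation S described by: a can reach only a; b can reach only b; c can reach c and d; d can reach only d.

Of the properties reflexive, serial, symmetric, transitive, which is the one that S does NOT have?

symmetric

Reflexive: yes — every world is S-related to itself.
Serial: yes — every world has a successor (e.g. a S a).
Symmetric: no — c S d but not d S c.
Transitive: yes — every two-step S-path is closed by a direct edge.
Only symmetric fails.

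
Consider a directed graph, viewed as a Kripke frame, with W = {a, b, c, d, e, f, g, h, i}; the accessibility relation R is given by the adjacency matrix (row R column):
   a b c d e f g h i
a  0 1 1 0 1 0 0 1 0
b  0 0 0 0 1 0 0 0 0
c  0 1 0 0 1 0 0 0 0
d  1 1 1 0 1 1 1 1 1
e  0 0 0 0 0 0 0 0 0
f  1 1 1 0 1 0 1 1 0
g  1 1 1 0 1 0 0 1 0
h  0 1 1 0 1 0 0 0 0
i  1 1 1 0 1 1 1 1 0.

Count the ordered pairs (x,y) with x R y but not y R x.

Enumerating: (a,b), (a,c), (a,e), (a,h), (b,e), (c,b), (c,e), (d,a), (d,b), (d,c), (d,e), (d,f), … and 24 more.
Total: 36.

36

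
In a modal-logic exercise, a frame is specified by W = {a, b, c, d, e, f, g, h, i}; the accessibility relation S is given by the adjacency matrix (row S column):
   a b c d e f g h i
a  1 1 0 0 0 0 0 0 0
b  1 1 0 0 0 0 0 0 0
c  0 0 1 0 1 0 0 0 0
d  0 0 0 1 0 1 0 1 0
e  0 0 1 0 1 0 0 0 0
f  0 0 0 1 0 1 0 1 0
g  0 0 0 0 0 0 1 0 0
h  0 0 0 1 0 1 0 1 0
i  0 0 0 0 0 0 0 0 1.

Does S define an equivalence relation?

Yes

Reflexive: yes — every world is S-related to itself.
Symmetric: yes — every pair in S has its reverse in S.
Transitive: yes — every two-step S-path is closed by a direct edge.
So S is an equivalence relation.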